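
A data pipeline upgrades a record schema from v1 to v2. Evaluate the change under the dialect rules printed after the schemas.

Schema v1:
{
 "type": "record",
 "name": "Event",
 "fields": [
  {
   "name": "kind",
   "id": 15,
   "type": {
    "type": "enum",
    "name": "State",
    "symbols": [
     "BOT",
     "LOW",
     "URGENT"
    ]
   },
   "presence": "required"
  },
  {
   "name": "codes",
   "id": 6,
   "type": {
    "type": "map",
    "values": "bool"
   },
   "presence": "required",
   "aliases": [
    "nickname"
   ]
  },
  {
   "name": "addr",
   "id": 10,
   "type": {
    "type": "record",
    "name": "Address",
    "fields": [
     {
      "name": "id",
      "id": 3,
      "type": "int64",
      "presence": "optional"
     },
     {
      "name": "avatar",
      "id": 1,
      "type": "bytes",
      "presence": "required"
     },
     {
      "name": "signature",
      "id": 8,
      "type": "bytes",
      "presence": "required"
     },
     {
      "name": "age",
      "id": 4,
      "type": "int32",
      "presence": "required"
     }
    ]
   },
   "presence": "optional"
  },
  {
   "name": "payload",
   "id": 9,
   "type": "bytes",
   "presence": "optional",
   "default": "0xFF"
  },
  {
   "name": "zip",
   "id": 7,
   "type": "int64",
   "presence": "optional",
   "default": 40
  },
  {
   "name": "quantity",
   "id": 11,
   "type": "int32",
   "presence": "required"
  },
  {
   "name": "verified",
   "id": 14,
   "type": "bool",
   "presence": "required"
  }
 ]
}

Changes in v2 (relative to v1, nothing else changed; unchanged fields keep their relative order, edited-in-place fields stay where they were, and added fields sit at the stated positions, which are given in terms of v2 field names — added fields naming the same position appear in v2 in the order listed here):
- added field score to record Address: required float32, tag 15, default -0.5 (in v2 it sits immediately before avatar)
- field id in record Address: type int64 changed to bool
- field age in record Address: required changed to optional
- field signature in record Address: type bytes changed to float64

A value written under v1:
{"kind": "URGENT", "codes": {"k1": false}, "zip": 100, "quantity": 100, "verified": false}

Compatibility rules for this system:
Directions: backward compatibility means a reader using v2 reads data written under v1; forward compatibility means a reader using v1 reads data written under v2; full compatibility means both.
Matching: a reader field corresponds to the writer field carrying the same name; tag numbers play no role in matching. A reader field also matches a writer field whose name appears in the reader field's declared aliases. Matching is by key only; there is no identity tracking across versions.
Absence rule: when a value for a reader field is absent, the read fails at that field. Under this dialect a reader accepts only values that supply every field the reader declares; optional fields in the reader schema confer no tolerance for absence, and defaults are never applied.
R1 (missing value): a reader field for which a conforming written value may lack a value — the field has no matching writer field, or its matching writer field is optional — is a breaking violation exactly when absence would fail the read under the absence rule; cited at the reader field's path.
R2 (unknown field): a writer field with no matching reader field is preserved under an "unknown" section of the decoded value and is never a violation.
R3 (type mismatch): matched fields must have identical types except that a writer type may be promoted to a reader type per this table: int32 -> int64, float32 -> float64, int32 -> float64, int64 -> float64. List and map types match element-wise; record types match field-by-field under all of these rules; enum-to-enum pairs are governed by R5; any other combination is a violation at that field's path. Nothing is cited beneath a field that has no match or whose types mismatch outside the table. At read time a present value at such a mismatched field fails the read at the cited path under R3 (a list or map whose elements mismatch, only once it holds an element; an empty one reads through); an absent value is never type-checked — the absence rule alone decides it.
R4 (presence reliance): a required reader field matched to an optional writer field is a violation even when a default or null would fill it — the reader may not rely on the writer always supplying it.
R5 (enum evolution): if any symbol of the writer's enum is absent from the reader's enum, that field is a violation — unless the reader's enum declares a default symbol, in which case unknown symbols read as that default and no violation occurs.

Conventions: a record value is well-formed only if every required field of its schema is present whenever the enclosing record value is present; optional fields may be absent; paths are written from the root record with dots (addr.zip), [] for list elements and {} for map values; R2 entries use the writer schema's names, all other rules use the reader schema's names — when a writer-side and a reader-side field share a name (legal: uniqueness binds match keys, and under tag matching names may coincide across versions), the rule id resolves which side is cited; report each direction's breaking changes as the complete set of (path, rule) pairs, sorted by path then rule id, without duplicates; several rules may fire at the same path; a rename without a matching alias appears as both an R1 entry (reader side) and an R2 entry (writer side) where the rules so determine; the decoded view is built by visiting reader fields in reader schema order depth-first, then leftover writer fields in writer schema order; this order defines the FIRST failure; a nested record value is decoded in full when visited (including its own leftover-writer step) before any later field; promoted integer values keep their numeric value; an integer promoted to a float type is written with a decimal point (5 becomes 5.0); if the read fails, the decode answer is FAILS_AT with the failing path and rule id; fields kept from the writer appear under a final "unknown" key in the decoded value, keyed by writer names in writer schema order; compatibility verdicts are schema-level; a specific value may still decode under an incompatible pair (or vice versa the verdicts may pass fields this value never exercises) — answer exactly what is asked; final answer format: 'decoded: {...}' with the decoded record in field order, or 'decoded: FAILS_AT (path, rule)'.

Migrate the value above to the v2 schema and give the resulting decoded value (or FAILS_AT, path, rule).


decoded: FAILS_AT (addr, R1)

each type pair in Event: writer, then reader
decoding the Event value with the v2 reader:
  kind := "URGENT"
  codes := {"k1": false}
  read fails at addr under R1 (no fill)
  => FAILS_AT (addr, R1)
diffs on Event not affecting the asked answer:
  added field score to record Address: required float32, tag 15, default -0.5 (in v2 it sits immediately before avatar) -> matters for Event compatibility verdicts, not for this value's decode
  field id in record Address: type int64 changed to bool -> matters for Event compatibility verdicts, not for this value's decode
  field age in record Address: required changed to optional -> matters for Event compatibility verdicts, not for this value's decode
  field signature in record Address: type bytes changed to float64 -> matters for Event compatibility verdicts, not for this value's decode


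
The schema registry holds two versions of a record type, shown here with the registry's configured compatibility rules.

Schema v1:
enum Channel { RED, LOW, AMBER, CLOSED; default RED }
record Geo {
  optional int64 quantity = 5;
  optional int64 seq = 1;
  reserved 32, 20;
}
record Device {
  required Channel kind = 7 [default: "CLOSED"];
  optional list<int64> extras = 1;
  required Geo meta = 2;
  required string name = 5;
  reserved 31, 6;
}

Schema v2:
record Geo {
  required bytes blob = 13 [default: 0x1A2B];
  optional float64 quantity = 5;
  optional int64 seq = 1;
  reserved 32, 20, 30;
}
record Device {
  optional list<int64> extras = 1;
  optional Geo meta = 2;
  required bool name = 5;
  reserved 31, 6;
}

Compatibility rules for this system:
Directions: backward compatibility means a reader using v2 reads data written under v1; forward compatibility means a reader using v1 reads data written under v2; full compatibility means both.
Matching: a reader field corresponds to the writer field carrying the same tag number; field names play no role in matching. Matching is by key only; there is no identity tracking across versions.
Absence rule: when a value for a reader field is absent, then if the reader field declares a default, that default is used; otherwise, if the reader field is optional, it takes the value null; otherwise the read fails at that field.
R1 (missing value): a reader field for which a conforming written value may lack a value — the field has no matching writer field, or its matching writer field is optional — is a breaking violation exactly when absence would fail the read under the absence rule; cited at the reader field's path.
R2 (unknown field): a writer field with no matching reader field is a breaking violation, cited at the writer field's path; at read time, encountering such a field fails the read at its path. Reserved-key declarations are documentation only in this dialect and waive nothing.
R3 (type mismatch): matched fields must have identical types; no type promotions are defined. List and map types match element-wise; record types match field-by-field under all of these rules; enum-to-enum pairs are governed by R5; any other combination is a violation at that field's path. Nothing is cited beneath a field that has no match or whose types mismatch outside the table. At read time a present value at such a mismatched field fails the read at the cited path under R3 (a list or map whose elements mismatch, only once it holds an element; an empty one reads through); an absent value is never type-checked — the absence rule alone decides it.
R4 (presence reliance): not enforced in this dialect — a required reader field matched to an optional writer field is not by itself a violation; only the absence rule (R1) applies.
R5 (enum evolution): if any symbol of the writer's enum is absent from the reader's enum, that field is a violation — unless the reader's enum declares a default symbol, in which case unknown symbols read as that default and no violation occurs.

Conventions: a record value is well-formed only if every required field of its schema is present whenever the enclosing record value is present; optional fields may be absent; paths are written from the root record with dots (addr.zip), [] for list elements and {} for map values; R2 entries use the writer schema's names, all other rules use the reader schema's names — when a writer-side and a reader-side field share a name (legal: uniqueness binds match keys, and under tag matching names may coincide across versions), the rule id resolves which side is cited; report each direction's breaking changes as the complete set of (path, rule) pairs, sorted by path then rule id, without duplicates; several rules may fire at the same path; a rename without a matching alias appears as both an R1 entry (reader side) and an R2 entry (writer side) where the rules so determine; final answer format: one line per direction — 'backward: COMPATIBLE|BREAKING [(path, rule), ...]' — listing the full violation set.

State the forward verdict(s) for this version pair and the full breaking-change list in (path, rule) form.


arrows below run writer -> reader for Device
forward for Device (reader v1, writer v2):
  kind: no writer-side match
  extras <- extras (list<int64> -> list<int64>, writer optional)
  meta <- meta (Geo -> Geo, writer optional)
  name <- name (bool -> string, writer required)
  meta.quantity <- meta.quantity (float64 -> int64, writer optional)
  meta.seq <- meta.seq (int64 -> int64, writer optional)
  writer meta.blob: unknown to reader
  R1 fires at meta
  R2 fires at meta.blob
  R3 fires at meta.quantity
  R3 fires at name
  => 4 violation(s): forward is BREAKING for Device
checking off the Device differences that do not matter here:
  removed field kind from record Device -> affects backward compatibility only, which is not asked

forward: BREAKING [(meta, R1), (meta.blob, R2), (meta.quantity, R3), (name, R3)]


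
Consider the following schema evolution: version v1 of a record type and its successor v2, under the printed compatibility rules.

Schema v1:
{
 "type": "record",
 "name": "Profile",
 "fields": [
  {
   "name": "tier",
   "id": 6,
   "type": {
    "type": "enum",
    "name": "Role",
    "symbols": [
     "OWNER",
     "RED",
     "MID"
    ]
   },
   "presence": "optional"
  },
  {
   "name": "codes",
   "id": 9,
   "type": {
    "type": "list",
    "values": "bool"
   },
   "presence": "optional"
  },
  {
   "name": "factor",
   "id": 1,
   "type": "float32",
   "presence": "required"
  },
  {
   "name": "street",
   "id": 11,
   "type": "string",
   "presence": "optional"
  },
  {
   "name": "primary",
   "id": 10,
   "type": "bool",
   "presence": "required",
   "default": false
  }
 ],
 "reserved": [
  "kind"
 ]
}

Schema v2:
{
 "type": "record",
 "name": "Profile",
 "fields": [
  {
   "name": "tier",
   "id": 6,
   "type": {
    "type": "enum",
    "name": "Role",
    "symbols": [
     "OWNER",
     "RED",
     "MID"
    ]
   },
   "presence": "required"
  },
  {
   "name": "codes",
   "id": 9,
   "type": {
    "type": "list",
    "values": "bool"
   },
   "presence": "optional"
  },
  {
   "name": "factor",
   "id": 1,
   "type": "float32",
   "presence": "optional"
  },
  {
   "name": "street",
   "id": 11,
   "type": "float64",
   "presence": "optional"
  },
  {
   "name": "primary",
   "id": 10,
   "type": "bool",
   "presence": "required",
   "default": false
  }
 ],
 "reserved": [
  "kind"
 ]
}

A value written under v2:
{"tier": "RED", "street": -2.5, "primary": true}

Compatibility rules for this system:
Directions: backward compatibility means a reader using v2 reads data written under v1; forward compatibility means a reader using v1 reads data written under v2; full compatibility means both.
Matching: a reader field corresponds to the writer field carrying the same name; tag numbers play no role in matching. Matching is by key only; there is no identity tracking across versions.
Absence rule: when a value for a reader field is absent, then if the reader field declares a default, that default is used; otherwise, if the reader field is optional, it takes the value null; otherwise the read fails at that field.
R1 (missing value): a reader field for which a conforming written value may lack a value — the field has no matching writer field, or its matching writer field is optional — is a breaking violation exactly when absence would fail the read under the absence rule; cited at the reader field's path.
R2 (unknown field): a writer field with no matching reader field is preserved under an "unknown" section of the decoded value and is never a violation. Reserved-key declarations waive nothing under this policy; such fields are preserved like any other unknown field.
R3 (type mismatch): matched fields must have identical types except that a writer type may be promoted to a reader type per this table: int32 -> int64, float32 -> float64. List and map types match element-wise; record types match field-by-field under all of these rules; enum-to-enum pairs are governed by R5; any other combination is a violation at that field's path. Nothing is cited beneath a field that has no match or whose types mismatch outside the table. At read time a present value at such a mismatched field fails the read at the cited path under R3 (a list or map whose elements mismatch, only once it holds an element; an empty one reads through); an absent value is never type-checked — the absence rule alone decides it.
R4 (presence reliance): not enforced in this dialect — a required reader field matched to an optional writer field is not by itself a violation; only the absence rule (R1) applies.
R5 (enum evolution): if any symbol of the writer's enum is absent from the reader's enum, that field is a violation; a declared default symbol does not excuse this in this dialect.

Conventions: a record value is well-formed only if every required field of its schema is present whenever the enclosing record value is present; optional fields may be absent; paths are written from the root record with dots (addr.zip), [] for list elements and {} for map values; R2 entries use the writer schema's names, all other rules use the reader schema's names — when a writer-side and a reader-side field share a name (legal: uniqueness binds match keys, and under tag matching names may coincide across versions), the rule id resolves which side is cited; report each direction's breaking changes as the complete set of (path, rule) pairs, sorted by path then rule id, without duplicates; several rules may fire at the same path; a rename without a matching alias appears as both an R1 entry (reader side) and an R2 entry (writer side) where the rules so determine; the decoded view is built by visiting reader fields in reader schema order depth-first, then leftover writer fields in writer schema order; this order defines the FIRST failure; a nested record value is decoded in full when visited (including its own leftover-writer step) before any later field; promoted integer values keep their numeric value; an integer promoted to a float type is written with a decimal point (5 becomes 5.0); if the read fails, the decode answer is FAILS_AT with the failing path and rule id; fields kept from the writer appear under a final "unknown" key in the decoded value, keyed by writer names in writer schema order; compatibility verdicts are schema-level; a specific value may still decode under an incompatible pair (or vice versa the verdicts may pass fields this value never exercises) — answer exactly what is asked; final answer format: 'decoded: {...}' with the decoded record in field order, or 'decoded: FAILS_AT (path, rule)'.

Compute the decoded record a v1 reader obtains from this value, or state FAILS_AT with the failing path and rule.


each type pair in Profile: writer, then reader
decoding the Profile value with the v1 reader:
  tier := "RED"
  codes := null (absent, optional -> null)
  read fails at factor under R1 (no fill)
  => FAILS_AT (factor, R1)
checking off the Profile differences that do not matter here:
  field tier in record Profile: optional changed to required -> changes Profile's schema-level verdicts only — the decode of this value is the same
  field street in record Profile: type string changed to float64 -> changes Profile's schema-level verdicts only — the decode of this value is the same

decoded: FAILS_AT (factor, R1)


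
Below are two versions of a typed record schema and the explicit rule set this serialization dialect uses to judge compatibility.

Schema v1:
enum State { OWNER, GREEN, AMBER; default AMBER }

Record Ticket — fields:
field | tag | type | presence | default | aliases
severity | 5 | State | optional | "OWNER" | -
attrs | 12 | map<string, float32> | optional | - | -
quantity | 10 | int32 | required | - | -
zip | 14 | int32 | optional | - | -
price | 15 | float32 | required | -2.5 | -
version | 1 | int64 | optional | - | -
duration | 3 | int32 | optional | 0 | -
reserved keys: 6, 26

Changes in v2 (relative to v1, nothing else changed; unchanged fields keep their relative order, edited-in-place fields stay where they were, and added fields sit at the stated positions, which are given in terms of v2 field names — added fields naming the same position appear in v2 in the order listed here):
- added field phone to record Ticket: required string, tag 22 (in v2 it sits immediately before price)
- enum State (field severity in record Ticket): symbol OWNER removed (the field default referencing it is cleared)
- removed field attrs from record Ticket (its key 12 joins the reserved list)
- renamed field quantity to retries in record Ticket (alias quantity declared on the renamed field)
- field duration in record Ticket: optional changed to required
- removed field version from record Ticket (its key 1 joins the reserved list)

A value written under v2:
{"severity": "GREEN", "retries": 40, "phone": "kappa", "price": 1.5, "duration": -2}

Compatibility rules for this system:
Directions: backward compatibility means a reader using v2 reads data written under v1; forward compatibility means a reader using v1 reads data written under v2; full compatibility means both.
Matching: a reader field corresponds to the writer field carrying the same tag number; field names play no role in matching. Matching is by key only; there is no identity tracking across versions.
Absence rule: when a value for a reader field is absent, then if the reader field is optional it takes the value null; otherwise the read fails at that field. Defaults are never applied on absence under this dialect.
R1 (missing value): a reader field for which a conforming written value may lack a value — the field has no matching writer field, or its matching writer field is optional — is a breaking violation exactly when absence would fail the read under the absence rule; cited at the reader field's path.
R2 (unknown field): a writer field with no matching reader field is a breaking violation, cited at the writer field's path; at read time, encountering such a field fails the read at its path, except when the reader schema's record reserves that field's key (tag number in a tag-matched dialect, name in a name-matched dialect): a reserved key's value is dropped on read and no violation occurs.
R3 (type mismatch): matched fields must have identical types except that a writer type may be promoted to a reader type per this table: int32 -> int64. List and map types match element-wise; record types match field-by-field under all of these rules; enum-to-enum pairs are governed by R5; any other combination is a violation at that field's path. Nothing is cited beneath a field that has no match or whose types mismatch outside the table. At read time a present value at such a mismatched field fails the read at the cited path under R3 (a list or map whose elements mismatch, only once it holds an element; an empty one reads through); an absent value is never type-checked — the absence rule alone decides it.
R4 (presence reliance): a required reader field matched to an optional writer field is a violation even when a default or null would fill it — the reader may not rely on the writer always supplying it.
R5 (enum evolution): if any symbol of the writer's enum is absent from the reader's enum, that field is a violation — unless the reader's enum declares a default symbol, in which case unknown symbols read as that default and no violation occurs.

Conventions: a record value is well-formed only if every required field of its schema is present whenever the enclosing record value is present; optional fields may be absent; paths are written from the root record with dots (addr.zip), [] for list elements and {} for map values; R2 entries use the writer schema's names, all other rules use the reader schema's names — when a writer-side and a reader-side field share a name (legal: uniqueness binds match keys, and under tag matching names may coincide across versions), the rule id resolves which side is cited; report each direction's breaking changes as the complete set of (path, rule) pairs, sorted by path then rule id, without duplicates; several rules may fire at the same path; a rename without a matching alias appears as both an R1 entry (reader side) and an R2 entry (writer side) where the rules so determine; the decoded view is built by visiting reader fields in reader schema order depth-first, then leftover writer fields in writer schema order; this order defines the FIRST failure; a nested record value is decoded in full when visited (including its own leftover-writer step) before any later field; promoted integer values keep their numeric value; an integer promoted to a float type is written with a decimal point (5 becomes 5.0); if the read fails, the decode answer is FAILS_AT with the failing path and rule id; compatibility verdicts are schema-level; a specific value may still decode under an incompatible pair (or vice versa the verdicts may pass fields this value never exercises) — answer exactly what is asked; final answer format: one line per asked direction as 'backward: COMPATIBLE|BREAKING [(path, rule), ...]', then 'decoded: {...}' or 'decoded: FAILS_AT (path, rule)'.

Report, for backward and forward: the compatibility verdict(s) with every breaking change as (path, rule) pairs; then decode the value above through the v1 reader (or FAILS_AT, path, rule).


each type pair in Ticket: writer, then reader
backward on Ticket — v2 reading data written by v1:
  State -> State, writer optional: severity aligns to severity
  int32 -> int32, writer required: retries aligns to quantity
  int32 -> int32, writer optional: zip aligns to zip
  no writer field matches reader phone
  float32 -> float32, writer required: price aligns to price
  int32 -> int32, writer optional: duration aligns to duration
  writer attrs: unknown to reader
  writer version: unknown to reader
  rule R1 violated at duration
  rule R4 violated at duration
  rule R1 violated at phone
  => 3 violation(s): backward is BREAKING for Ticket
forward on Ticket — v1 reading data written by v2:
  State -> State, writer optional: severity aligns to severity
  no writer field matches reader attrs
  int32 -> int32, writer required: quantity aligns to retries
  int32 -> int32, writer optional: zip aligns to zip
  float32 -> float32, writer required: price aligns to price
  no writer field matches reader version
  int32 -> int32, writer required: duration aligns to duration
  writer phone: unknown to reader
  rule R2 violated at phone
  => 1 violation(s): forward is BREAKING for Ticket
decoding the Ticket value with the v1 reader:
  severity := "GREEN"
  attrs := null (not supplied -> null)
  quantity := 40 (from writer retries)
  zip := null (not supplied -> null)
  price := 1.5
  version := null (not supplied -> null)
  duration := -2
  read fails at phone under R2 (unknown field)
  => FAILS_AT (phone, R2)

backward: BREAKING [(duration, R1), (duration, R4), (phone, R1)]; forward: BREAKING [(phone, R2)]; decoded: FAILS_AT (phone, R2)


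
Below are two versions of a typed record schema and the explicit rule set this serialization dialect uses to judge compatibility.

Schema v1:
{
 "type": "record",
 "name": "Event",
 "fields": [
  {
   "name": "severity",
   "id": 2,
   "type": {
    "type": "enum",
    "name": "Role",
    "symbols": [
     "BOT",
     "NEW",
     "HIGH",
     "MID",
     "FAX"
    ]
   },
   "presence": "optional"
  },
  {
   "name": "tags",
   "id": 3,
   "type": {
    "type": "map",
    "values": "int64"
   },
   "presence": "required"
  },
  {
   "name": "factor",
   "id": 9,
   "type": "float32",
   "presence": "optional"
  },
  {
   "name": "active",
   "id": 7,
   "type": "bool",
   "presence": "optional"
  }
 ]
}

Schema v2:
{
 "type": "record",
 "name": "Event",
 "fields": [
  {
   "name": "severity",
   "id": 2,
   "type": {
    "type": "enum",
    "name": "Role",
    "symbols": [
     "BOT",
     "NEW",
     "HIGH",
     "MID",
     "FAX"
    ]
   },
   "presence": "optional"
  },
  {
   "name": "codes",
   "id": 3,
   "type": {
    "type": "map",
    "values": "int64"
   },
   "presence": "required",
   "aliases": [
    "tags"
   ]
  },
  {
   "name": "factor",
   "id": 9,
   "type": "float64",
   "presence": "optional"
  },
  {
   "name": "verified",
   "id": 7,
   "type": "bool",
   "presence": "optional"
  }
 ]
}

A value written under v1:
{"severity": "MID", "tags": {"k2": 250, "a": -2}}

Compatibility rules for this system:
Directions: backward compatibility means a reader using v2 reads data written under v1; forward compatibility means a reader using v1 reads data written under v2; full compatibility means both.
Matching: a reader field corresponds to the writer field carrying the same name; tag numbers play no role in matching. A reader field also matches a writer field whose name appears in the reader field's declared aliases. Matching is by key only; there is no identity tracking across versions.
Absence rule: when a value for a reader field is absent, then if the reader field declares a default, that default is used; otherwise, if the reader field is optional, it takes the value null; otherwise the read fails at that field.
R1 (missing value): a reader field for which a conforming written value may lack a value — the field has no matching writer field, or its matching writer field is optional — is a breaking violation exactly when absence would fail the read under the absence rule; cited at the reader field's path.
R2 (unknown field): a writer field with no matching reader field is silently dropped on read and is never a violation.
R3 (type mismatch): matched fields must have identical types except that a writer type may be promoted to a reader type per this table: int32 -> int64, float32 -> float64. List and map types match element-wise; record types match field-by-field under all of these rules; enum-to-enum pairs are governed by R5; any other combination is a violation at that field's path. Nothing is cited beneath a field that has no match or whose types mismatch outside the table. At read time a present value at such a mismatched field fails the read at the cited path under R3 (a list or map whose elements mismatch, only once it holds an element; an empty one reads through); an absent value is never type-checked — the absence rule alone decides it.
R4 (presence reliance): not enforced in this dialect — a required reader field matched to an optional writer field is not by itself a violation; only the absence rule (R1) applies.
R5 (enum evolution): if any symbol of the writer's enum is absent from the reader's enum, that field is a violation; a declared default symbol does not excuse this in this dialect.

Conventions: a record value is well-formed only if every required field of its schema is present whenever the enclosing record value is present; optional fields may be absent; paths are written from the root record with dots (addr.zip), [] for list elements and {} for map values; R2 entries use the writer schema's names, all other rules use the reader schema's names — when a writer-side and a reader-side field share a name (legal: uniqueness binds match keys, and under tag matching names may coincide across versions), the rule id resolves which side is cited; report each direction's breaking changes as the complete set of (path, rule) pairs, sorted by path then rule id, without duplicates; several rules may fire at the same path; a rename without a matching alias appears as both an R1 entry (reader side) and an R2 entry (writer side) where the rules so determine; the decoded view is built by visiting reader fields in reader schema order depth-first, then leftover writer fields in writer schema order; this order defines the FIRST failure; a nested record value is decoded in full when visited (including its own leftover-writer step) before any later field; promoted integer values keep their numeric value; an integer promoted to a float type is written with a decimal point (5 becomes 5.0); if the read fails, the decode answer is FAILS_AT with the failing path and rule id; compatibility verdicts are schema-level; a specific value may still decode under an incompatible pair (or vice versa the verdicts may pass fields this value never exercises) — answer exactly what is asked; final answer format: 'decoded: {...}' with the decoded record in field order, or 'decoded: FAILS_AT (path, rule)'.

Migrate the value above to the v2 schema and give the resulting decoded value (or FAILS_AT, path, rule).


in Event below, arrows point writer -> reader
decoding the Event value with the v2 reader:
  severity := "MID"
  codes := {"k2": 250, "a": -2} (from writer tags)
  factor := null (absent, optional -> null)
  verified := null (absent, optional -> null)
  => decoded: {"severity": "MID", "codes": {"k2": 250, "a": -2}, "factor": null, "verified": null}
diffs on Event not affecting the asked answer:
  field factor in record Event: type float32 changed to float64 -> shifts the Event verdicts, not this decode

decoded: {"severity": "MID", "codes": {"k2": 250, "a": -2}, "factor": null, "verified": null}


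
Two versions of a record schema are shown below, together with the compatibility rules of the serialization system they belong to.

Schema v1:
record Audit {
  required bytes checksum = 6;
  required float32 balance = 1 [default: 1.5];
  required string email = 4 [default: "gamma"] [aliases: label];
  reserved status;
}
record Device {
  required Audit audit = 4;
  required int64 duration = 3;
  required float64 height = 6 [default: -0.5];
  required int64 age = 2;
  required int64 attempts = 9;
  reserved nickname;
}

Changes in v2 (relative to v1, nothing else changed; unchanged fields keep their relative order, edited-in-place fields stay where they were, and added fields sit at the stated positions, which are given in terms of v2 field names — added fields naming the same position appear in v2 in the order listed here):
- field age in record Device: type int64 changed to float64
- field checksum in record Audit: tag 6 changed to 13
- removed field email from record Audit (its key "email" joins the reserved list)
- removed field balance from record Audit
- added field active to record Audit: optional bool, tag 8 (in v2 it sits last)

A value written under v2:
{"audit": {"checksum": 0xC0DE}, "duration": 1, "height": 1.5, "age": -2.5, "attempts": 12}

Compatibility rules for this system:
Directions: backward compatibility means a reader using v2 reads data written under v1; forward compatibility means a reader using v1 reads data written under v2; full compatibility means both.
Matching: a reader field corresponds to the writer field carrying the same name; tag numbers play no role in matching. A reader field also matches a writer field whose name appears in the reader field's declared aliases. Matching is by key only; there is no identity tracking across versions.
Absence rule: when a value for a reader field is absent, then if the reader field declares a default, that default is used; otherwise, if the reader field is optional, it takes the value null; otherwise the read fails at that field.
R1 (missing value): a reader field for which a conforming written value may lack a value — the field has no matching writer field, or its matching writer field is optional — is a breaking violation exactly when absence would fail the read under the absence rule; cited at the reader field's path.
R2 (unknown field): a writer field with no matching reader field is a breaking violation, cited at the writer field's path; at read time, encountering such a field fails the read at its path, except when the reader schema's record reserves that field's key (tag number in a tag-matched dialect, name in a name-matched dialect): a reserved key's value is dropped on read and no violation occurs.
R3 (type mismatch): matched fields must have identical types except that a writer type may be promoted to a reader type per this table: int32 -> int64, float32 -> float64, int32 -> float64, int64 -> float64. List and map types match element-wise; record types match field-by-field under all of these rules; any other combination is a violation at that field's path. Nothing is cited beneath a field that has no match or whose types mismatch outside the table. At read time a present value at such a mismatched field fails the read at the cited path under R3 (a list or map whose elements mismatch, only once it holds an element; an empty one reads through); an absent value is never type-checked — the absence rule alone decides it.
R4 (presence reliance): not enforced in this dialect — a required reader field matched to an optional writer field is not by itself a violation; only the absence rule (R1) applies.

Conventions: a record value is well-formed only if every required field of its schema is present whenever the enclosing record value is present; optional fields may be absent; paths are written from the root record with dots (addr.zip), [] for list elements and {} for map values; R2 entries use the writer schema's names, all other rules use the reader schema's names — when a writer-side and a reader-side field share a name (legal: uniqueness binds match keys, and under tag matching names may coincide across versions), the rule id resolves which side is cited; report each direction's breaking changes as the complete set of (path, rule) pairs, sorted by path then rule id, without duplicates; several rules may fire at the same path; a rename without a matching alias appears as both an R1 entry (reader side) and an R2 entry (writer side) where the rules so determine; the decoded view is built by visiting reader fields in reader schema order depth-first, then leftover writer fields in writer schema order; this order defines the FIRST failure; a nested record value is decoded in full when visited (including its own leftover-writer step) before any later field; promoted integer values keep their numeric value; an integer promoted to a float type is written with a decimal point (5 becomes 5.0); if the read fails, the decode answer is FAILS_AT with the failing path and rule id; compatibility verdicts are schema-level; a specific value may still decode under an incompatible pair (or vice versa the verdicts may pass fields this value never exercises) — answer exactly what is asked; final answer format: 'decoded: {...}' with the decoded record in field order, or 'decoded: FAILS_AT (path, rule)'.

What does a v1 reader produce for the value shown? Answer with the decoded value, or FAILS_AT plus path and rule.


in Device below, arrows point writer -> reader
decoding the Device value with the v1 reader:
  audit.checksum := 0xC0DE
  audit.balance := 1.5 (no value, default fills)
  audit.email := "gamma" (no value, default fills)
  duration := 1
  height := 1.5
  read fails at age under R3
  => FAILS_AT (age, R3)
diffs on Device not affecting the asked answer:
  field checksum in record Audit: tag 6 changed to 13 -> fires no rule on Device under this dialect and leaves the result unchanged
  removed field email from record Audit (its key "email" joins the reserved list) -> fires no rule on Device under this dialect and leaves the result unchanged
  removed field balance from record Audit -> affects the rule determinations only; this particular Device value decodes identically
  added field active to record Audit: optional bool, tag 8 (in v2 it sits last) -> affects the rule determinations only; this particular Device value decodes identically

decoded: FAILS_AT (age, R3)


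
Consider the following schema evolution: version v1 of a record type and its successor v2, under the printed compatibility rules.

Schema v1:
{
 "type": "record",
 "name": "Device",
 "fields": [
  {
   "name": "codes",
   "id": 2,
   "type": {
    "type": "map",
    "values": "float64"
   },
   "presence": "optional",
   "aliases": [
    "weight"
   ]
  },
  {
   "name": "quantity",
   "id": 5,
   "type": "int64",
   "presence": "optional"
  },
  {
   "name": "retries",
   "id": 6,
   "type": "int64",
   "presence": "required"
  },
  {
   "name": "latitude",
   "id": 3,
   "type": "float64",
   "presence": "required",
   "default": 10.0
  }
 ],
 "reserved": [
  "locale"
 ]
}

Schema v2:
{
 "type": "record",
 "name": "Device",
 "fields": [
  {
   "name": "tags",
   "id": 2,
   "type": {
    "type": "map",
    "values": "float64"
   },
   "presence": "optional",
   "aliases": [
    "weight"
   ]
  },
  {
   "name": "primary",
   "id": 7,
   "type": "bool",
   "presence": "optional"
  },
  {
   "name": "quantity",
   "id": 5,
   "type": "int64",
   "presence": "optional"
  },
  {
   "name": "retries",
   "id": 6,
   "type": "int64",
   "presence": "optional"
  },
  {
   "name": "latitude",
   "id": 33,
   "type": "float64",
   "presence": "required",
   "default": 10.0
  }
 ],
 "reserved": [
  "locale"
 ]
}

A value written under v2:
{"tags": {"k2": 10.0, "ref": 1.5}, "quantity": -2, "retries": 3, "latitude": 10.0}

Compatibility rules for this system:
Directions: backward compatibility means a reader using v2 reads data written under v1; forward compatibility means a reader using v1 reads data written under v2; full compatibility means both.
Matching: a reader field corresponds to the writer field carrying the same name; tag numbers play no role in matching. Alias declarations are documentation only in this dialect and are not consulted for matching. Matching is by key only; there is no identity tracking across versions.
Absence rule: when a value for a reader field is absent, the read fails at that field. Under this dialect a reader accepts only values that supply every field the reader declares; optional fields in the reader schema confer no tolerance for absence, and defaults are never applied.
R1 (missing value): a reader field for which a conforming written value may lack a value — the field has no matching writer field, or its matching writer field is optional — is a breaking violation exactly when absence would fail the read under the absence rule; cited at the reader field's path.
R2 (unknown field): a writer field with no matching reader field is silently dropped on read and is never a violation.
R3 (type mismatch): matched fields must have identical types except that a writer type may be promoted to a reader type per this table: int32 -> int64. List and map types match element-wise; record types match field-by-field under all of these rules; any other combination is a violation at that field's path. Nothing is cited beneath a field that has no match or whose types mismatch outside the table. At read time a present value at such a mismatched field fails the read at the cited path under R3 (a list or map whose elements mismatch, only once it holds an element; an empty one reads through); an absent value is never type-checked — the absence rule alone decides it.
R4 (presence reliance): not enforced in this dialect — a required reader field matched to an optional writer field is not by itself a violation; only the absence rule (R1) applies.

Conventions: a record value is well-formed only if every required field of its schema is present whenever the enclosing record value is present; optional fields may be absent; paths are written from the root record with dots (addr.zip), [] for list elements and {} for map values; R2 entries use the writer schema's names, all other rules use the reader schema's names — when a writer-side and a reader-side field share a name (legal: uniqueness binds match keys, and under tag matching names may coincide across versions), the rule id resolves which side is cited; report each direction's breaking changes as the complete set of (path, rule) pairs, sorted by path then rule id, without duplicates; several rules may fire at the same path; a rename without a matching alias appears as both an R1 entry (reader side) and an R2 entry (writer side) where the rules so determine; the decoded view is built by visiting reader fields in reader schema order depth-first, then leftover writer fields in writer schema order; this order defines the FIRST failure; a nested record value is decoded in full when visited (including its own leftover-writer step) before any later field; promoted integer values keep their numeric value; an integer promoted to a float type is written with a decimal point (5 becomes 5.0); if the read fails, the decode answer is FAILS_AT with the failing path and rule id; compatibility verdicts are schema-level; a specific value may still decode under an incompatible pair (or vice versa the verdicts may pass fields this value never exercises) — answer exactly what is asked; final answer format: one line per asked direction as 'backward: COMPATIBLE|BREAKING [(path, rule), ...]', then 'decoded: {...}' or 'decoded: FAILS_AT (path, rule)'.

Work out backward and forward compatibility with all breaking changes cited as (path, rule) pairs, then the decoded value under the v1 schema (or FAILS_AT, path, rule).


backward: BREAKING [(primary, R1), (quantity, R1), (tags, R1)]; forward: BREAKING [(codes, R1), (quantity, R1), (retries, R1)]; decoded: FAILS_AT (codes, R1)

in Device below, arrows point writer -> reader
backward for Device (reader v2, writer v1):
  tags: no writer match
  primary: no writer match
  quantity <- quantity (int64 -> int64, writer optional)
  retries <- retries (int64 -> int64, writer required)
  latitude <- latitude (float64 -> float64, writer required)
  writer field codes has no reader counterpart
  rule R1 violated at primary
  rule R1 violated at quantity
  rule R1 violated at tags
  => 3 violation(s): backward is BREAKING for Device
forward for Device (reader v1, writer v2):
  codes: no writer match
  quantity <- quantity (int64 -> int64, writer optional)
  retries <- retries (int64 -> int64, writer optional)
  latitude <- latitude (float64 -> float64, writer required)
  writer field tags has no reader counterpart
  writer field primary has no reader counterpart
  rule R1 violated at codes
  rule R1 violated at quantity
  rule R1 violated at retries
  => 3 violation(s): forward is BREAKING for Device
decode walk for Device under reader schema v1:
  read fails at codes under R1 (no fill)
  => FAILS_AT (codes, R1)
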